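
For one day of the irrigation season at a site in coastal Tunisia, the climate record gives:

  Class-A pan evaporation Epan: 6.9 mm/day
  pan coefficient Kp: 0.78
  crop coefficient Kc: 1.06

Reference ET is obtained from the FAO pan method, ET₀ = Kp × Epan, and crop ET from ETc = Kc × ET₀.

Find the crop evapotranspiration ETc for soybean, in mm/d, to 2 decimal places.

ET₀ = 0.78 × 6.9 = 5.3820 mm/d
ETc = Kc × ET₀ = 1.06 × 5.3820 = 5.7049 mm/d

5.70 mm/d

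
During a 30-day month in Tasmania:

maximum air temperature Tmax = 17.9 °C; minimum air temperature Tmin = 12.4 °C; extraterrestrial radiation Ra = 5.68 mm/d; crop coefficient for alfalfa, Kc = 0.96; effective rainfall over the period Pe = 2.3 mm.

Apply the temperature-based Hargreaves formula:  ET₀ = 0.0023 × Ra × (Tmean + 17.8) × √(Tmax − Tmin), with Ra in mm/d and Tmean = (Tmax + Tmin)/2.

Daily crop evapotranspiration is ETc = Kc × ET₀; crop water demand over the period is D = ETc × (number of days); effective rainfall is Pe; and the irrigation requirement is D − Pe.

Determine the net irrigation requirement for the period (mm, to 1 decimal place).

26.8 mm

Tmean = (17.9 + 12.4)/2 = 15.15 °C
ET₀ = 0.0023 × 5.68 × (15.15 + 17.8) × √5.5 = 0.0023 × 5.68 × 32.95 × 2.3452 = 1.0095 mm/d
ETc = Kc × ET₀ = 0.96 × 1.0095 = 0.9691 mm/d
Crop demand D = ETc × 30 d = 0.9691 × 30 = 29.073 mm
D − Pe = 29.073 − 2.3 = 26.773 mm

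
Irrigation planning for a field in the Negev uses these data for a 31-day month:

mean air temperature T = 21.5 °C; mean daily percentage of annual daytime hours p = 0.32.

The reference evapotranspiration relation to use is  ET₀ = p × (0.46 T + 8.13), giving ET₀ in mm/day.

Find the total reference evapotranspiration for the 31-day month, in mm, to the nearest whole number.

179 mm

ET₀ = 0.32 × (0.46 × 21.5 + 8.13) = 0.32 × 18.020 = 5.7664 mm/d
Monthly total = 5.7664 × 31 = 178.758 mm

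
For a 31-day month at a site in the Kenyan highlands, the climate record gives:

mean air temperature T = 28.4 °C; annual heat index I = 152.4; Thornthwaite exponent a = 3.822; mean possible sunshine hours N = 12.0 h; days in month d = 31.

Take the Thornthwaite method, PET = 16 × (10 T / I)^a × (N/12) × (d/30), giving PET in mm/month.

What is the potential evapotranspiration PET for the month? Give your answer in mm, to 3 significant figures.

178 mm

10T/I = 10 × 28.4 / 152.4 = 1.8635
(10T/I)^a = 1.8635^3.822 = 10.7944
Uncorrected PET = 16 × 10.7944 = 172.710 mm
Correction = (N/12)(d/30) = (12.0/12)(31/30) = 1.0333
PET = 172.710 × 1.0333 = 178.461 mm/month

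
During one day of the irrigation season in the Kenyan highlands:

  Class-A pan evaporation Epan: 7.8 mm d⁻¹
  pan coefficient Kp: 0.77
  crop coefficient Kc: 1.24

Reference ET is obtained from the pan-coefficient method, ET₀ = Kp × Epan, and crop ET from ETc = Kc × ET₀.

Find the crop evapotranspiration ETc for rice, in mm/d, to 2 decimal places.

ET₀ = 0.77 × 7.8 = 6.0060 mm/d
ETc = Kc × ET₀ = 1.24 × 6.0060 = 7.4474 mm/d

7.45 mm/d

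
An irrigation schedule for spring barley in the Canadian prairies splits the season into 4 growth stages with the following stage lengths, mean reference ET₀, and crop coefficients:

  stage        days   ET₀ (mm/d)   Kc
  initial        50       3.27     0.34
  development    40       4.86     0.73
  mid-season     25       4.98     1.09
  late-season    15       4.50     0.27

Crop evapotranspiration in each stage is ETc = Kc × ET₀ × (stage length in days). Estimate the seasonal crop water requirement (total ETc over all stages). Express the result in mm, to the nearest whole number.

initial: 0.34 × 3.27 × 50 = 55.59 mm
development: 0.73 × 4.86 × 40 = 141.91 mm
mid-season: 1.09 × 4.98 × 25 = 135.71 mm
late-season: 0.27 × 4.50 × 15 = 18.23 mm
Seasonal total = 351.44 mm

351 mm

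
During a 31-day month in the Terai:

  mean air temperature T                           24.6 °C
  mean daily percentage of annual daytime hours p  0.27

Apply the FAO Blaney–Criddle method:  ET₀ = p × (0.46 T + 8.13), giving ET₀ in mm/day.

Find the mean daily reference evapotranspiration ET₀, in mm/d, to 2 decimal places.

ET₀ = 0.27 × (0.46 × 24.6 + 8.13) = 0.27 × 19.446 = 5.2504 mm/d

5.25 mm/d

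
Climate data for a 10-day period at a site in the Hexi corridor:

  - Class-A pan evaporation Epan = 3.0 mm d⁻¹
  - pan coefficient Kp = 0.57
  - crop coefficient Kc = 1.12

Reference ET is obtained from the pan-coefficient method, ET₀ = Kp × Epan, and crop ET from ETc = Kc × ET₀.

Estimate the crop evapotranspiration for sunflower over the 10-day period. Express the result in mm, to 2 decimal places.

ET₀ = 0.57 × 3.0 = 1.7100 mm/d
ETc = Kc × ET₀ = 1.12 × 1.7100 = 1.9152 mm/d
Over 10 days: 1.9152 × 10 = 19.152 mm

19.15 mm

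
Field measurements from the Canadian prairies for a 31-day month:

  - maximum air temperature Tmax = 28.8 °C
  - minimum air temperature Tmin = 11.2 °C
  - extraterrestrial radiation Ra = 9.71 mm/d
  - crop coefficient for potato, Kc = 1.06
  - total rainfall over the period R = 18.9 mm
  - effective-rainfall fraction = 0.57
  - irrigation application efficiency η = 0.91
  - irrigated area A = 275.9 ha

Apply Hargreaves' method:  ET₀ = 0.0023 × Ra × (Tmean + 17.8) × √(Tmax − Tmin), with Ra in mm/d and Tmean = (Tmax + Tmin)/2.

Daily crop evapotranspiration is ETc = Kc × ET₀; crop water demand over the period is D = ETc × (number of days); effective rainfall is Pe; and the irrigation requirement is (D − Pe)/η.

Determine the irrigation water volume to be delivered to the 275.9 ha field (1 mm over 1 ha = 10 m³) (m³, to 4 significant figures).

Tmean = (28.8 + 11.2)/2 = 20.00 °C
ET₀ = 0.0023 × 9.71 × (20.00 + 17.8) × √17.6 = 0.0023 × 9.71 × 37.80 × 4.1952 = 3.5415 mm/d
ETc = Kc × ET₀ = 1.06 × 3.5415 = 3.7540 mm/d
Crop demand D = ETc × 31 d = 3.7540 × 31 = 116.374 mm
Pe = 0.57 × 18.9 = 10.773 mm
D − Pe = 116.374 − 10.773 = 105.601 mm
Gross irrigation = 105.601 / 0.91 = 116.045 mm
Volume = 116.045 mm × 275.9 ha × 10 = 320168.2 m³

320200 m³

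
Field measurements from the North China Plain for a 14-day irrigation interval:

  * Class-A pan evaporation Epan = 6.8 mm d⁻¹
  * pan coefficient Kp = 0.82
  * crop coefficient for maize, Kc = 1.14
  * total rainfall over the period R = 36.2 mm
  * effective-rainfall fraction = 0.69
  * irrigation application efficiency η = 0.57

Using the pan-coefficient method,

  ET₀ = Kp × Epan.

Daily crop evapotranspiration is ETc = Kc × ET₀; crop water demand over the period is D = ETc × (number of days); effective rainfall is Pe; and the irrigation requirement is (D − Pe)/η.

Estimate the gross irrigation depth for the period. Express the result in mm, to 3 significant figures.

ET₀ = 0.82 × 6.8 = 5.5760 mm/d
ETc = Kc × ET₀ = 1.14 × 5.5760 = 6.3566 mm/d
Crop demand D = ETc × 14 d = 6.3566 × 14 = 88.992 mm
Pe = 0.69 × 36.2 = 24.978 mm
D − Pe = 88.992 − 24.978 = 64.014 mm
Gross irrigation = 64.014 / 0.57 = 112.305 mm

112 mm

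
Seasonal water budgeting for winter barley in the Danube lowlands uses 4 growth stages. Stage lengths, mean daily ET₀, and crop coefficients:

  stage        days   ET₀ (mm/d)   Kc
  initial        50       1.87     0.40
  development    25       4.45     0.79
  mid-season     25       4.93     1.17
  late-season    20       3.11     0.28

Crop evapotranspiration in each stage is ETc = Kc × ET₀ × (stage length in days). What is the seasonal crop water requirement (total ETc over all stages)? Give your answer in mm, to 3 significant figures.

initial: 0.40 × 1.87 × 50 = 37.40 mm
development: 0.79 × 4.45 × 25 = 87.89 mm
mid-season: 1.17 × 4.93 × 25 = 144.20 mm
late-season: 0.28 × 3.11 × 20 = 17.42 mm
Seasonal total = 286.91 mm

287 mm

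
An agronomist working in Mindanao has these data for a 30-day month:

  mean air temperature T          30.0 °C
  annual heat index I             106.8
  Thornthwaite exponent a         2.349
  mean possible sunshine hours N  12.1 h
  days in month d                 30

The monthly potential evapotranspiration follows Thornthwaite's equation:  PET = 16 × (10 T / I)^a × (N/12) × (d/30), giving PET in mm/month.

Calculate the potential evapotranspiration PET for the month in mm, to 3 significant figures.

183 mm

10T/I = 10 × 30.0 / 106.8 = 2.8090
(10T/I)^a = 2.8090^2.349 = 11.3148
Uncorrected PET = 16 × 11.3148 = 181.037 mm
Correction = (N/12)(d/30) = (12.1/12)(30/30) = 1.0083
PET = 181.037 × 1.0083 = 182.540 mm/month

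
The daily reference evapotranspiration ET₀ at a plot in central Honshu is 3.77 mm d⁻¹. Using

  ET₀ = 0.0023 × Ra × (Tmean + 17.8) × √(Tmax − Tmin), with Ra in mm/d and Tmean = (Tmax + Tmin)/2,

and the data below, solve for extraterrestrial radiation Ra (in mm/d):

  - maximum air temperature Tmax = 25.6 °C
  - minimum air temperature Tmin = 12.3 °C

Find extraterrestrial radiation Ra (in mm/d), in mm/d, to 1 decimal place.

Tmean = 18.95 °C; √ΔT = 3.6469
Ra = ET₀ / [0.0023 × (Tmean+17.8) × √ΔT] = 3.77 / (0.0023 × 36.75 × 3.6469) = 12.230 mm/d

12.2 mm/d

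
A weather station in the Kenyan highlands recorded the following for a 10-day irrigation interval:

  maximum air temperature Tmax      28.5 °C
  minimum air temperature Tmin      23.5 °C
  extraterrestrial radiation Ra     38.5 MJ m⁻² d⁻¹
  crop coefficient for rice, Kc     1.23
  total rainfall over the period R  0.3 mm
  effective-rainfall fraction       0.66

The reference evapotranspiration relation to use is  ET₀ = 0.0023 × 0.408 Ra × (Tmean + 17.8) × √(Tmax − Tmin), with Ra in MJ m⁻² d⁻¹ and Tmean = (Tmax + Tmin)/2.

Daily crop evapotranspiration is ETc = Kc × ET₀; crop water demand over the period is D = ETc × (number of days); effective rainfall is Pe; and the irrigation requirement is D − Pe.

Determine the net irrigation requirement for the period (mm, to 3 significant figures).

43.3 mm

Tmean = (28.5 + 23.5)/2 = 26.00 °C
0.408 Ra = 0.408 × 38.5 = 15.7080 mm/d equivalent
ET₀ = 0.0023 × 15.7080 × (26.00 + 17.8) × √5.0 = 0.0023 × 15.7080 × 43.80 × 2.2361 = 3.5385 mm/d
ETc = Kc × ET₀ = 1.23 × 3.5385 = 4.3524 mm/d
Crop demand D = ETc × 10 d = 4.3524 × 10 = 43.524 mm
Pe = 0.66 × 0.3 = 0.198 mm
D − Pe = 43.524 − 0.198 = 43.326 mm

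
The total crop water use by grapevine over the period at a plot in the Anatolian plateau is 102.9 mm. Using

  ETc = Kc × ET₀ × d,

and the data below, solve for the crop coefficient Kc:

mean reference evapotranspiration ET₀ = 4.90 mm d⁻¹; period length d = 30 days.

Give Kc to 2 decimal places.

0.70

ETc = Kc × ET₀ × d  ⇒  Kc = ETc / (ET₀ × d)
Kc = 102.9 / (4.90 × 30) = 102.9 / 147.00 = 0.7000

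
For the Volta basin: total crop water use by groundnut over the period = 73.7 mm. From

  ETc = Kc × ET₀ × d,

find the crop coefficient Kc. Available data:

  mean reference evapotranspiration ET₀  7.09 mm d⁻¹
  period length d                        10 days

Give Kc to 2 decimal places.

1.04

ETc = Kc × ET₀ × d  ⇒  Kc = ETc / (ET₀ × d)
Kc = 73.7 / (7.09 × 10) = 73.7 / 70.90 = 1.0395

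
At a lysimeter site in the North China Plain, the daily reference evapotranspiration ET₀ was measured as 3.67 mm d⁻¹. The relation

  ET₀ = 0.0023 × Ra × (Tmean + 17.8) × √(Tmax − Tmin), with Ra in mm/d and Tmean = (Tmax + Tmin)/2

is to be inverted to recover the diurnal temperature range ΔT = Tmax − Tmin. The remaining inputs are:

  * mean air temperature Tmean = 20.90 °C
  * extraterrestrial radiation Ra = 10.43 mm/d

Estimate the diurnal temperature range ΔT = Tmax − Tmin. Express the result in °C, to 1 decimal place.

15.6 °C

√ΔT = ET₀ / [0.0023 × Ra × (Tmean+17.8)] = 3.67 / (0.0023 × 10.43 × 38.70) = 3.9531
ΔT = 3.9531² = 15.627 °C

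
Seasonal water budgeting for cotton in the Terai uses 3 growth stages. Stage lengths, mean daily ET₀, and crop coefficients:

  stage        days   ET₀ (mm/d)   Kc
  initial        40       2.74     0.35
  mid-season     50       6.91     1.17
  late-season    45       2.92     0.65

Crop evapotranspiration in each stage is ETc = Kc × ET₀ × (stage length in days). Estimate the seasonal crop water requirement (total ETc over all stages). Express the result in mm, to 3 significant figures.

initial: 0.35 × 2.74 × 40 = 38.36 mm
mid-season: 1.17 × 6.91 × 50 = 404.24 mm
late-season: 0.65 × 2.92 × 45 = 85.41 mm
Seasonal total = 528.01 mm

528 mm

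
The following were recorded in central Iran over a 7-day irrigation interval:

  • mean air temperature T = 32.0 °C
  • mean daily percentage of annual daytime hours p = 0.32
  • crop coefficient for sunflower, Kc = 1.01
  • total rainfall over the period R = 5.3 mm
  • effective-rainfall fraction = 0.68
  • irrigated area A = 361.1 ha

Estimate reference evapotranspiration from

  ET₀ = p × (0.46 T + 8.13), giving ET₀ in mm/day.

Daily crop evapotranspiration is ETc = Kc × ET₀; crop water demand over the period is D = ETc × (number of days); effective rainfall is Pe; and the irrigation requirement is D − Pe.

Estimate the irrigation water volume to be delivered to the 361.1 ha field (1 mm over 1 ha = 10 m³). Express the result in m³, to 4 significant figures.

ET₀ = 0.32 × (0.46 × 32.0 + 8.13) = 0.32 × 22.850 = 7.3120 mm/d
ETc = Kc × ET₀ = 1.01 × 7.3120 = 7.3851 mm/d
Crop demand D = ETc × 7 d = 7.3851 × 7 = 51.696 mm
Pe = 0.68 × 5.3 = 3.604 mm
D − Pe = 51.696 − 3.604 = 48.092 mm
Volume = 48.092 mm × 361.1 ha × 10 = 173660.2 m³

173700 m³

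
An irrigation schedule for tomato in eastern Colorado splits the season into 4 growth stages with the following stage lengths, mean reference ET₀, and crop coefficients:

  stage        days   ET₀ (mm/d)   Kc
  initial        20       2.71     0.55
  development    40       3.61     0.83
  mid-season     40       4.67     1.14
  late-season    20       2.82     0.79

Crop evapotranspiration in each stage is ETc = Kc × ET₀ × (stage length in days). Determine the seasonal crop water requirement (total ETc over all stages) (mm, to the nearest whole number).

initial: 0.55 × 2.71 × 20 = 29.81 mm
development: 0.83 × 3.61 × 40 = 119.85 mm
mid-season: 1.14 × 4.67 × 40 = 212.95 mm
late-season: 0.79 × 2.82 × 20 = 44.56 mm
Seasonal total = 407.17 mm

407 mm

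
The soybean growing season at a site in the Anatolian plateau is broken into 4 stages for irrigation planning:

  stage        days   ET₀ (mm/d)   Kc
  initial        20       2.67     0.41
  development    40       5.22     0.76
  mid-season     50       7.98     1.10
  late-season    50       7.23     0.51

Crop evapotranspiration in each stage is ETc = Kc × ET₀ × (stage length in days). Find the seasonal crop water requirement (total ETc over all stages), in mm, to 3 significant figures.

804 mm

initial: 0.41 × 2.67 × 20 = 21.89 mm
development: 0.76 × 5.22 × 40 = 158.69 mm
mid-season: 1.10 × 7.98 × 50 = 438.90 mm
late-season: 0.51 × 7.23 × 50 = 184.37 mm
Seasonal total = 803.85 mm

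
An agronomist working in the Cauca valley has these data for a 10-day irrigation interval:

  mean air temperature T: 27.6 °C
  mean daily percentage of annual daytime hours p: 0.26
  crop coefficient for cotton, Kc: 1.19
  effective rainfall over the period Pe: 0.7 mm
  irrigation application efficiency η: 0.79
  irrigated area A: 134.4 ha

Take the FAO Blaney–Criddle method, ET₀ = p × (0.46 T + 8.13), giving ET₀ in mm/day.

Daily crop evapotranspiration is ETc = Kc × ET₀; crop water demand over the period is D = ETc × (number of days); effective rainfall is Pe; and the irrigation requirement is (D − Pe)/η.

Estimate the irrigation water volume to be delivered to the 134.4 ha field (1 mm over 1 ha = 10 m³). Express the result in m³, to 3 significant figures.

108000 m³

ET₀ = 0.26 × (0.46 × 27.6 + 8.13) = 0.26 × 20.826 = 5.4148 mm/d
ETc = Kc × ET₀ = 1.19 × 5.4148 = 6.4436 mm/d
Crop demand D = ETc × 10 d = 6.4436 × 10 = 64.436 mm
D − Pe = 64.436 − 0.7 = 63.736 mm
Gross irrigation = 63.736 / 0.79 = 80.678 mm
Volume = 80.678 mm × 134.4 ha × 10 = 108431.2 m³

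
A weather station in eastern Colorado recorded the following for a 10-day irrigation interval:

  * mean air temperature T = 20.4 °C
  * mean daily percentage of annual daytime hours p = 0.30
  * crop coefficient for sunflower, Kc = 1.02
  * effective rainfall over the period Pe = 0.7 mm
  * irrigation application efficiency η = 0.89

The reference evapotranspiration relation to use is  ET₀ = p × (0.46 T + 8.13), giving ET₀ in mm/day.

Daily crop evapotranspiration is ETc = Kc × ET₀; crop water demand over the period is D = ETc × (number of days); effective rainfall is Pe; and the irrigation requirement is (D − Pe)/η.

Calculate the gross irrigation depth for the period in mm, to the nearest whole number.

59 mm

ET₀ = 0.30 × (0.46 × 20.4 + 8.13) = 0.30 × 17.514 = 5.2542 mm/d
ETc = Kc × ET₀ = 1.02 × 5.2542 = 5.3593 mm/d
Crop demand D = ETc × 10 d = 5.3593 × 10 = 53.593 mm
D − Pe = 53.593 − 0.7 = 52.893 mm
Gross irrigation = 52.893 / 0.89 = 59.430 mm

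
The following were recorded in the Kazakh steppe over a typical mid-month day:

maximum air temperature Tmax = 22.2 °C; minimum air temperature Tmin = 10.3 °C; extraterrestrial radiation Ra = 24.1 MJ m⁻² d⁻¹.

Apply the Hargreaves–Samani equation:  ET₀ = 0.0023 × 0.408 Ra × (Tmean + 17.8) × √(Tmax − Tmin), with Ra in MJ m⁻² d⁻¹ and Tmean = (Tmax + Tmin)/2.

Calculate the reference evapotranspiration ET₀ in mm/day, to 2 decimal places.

Tmean = (22.2 + 10.3)/2 = 16.25 °C
0.408 Ra = 0.408 × 24.1 = 9.8328 mm/d equivalent
ET₀ = 0.0023 × 9.8328 × (16.25 + 17.8) × √11.9 = 0.0023 × 9.8328 × 34.05 × 3.4496 = 2.6564 mm/d

2.66 mm/day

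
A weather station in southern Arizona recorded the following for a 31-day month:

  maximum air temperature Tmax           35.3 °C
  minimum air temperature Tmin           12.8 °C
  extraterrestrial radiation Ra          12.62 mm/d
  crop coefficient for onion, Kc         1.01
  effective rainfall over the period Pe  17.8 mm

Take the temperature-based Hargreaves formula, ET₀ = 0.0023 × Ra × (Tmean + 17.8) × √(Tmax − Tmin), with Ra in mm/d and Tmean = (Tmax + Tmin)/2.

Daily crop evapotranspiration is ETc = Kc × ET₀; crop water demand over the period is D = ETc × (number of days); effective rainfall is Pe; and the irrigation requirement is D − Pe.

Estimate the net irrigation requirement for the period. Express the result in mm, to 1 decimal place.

Tmean = (35.3 + 12.8)/2 = 24.05 °C
ET₀ = 0.0023 × 12.62 × (24.05 + 17.8) × √22.5 = 0.0023 × 12.62 × 41.85 × 4.7434 = 5.7620 mm/d
ETc = Kc × ET₀ = 1.01 × 5.7620 = 5.8196 mm/d
Crop demand D = ETc × 31 d = 5.8196 × 31 = 180.408 mm
D − Pe = 180.408 − 17.8 = 162.608 mm

162.6 mm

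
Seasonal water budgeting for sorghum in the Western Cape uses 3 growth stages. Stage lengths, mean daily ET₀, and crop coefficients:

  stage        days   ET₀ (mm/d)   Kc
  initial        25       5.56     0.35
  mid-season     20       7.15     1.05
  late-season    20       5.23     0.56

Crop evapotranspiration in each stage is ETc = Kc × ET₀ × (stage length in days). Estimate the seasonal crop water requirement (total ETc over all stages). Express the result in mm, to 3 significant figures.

257 mm

initial: 0.35 × 5.56 × 25 = 48.65 mm
mid-season: 1.05 × 7.15 × 20 = 150.15 mm
late-season: 0.56 × 5.23 × 20 = 58.58 mm
Seasonal total = 257.38 mm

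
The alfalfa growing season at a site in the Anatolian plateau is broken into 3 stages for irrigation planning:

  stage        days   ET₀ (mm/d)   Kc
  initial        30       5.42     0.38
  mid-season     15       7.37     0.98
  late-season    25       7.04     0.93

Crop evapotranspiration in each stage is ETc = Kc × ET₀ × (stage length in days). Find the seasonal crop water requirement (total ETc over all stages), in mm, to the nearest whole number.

334 mm

initial: 0.38 × 5.42 × 30 = 61.79 mm
mid-season: 0.98 × 7.37 × 15 = 108.34 mm
late-season: 0.93 × 7.04 × 25 = 163.68 mm
Seasonal total = 333.81 mm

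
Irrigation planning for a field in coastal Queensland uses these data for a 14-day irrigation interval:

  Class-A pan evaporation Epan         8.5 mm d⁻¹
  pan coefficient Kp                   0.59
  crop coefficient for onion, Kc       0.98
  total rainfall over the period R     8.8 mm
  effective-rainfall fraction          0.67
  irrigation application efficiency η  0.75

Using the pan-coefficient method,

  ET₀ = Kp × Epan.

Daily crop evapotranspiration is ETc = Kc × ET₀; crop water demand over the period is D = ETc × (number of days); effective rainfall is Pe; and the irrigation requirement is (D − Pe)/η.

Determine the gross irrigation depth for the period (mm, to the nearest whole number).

ET₀ = 0.59 × 8.5 = 5.0150 mm/d
ETc = Kc × ET₀ = 0.98 × 5.0150 = 4.9147 mm/d
Crop demand D = ETc × 14 d = 4.9147 × 14 = 68.806 mm
Pe = 0.67 × 8.8 = 5.896 mm
D − Pe = 68.806 − 5.896 = 62.910 mm
Gross irrigation = 62.910 / 0.75 = 83.880 mm

84 mm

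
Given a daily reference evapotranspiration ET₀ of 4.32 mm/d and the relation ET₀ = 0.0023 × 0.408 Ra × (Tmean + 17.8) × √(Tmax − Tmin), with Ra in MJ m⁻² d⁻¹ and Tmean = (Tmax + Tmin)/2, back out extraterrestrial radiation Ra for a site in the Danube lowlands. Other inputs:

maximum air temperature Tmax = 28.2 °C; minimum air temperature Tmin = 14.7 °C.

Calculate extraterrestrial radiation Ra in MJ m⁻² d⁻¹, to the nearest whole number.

32 MJ m⁻² d⁻¹

Tmean = (28.2+14.7)/2 = 21.45 °C; ΔT = 13.5
Ra = ET₀ / [0.0023 × 0.408 × (Tmean+17.8) × √ΔT]
   = 4.32 / (0.0023 × 0.408 × 39.25 × 3.6742) = 31.922 MJ m⁻² d⁻¹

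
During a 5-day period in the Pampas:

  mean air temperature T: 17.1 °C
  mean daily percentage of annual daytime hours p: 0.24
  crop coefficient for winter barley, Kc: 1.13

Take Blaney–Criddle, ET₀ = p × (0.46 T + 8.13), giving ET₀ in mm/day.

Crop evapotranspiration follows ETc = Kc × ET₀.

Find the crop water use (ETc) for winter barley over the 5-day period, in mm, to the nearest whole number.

22 mm

ET₀ = 0.24 × (0.46 × 17.1 + 8.13) = 0.24 × 15.996 = 3.8390 mm/d
ETc = Kc × ET₀ = 1.13 × 3.8390 = 4.3381 mm/d
Over 5 days: 4.3381 × 5 = 21.691 mm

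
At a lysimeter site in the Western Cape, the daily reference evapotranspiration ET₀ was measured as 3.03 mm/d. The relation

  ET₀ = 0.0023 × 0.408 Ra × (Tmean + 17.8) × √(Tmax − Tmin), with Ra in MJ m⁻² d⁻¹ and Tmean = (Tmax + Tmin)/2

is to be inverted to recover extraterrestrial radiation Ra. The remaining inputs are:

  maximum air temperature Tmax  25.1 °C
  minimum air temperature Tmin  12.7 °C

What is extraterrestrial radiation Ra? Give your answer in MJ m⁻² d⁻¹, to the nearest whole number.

Tmean = (25.1+12.7)/2 = 18.90 °C; ΔT = 12.4
Ra = ET₀ / [0.0023 × 0.408 × (Tmean+17.8) × √ΔT]
   = 3.03 / (0.0023 × 0.408 × 36.70 × 3.5214) = 24.985 MJ m⁻² d⁻¹

25 MJ m⁻² d⁻¹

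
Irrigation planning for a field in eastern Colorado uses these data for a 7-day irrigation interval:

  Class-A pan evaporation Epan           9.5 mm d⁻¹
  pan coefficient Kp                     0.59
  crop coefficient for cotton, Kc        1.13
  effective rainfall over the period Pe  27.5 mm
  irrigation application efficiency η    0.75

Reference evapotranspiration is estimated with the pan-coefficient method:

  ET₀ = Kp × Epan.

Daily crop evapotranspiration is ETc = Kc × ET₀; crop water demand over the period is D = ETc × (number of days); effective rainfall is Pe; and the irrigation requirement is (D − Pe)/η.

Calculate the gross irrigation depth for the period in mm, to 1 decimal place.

22.4 mm

ET₀ = 0.59 × 9.5 = 5.6050 mm/d
ETc = Kc × ET₀ = 1.13 × 5.6050 = 6.3337 mm/d
Crop demand D = ETc × 7 d = 6.3337 × 7 = 44.336 mm
D − Pe = 44.336 − 27.5 = 16.836 mm
Gross irrigation = 16.836 / 0.75 = 22.448 mm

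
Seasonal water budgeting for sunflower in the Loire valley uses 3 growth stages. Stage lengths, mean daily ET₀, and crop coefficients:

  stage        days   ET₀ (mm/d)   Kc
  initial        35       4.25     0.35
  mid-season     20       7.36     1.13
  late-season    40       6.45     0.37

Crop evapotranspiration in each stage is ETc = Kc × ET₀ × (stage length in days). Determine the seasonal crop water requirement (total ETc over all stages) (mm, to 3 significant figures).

initial: 0.35 × 4.25 × 35 = 52.06 mm
mid-season: 1.13 × 7.36 × 20 = 166.34 mm
late-season: 0.37 × 6.45 × 40 = 95.46 mm
Seasonal total = 313.86 mm

314 mm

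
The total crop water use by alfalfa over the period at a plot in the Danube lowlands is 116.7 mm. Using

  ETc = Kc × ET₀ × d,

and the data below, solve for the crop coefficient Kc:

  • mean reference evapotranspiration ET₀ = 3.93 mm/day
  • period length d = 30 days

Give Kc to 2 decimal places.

ETc = Kc × ET₀ × d  ⇒  Kc = ETc / (ET₀ × d)
Kc = 116.7 / (3.93 × 30) = 116.7 / 117.90 = 0.9898

0.99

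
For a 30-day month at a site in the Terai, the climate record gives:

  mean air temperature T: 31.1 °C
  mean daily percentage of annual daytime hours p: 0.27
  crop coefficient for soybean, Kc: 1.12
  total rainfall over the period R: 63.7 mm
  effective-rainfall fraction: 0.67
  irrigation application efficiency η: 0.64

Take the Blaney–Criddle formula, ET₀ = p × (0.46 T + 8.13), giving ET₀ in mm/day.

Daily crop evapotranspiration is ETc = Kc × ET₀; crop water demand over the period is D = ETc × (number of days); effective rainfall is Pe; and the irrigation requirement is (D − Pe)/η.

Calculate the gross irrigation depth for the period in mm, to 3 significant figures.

251 mm

ET₀ = 0.27 × (0.46 × 31.1 + 8.13) = 0.27 × 22.436 = 6.0577 mm/d
ETc = Kc × ET₀ = 1.12 × 6.0577 = 6.7846 mm/d
Crop demand D = ETc × 30 d = 6.7846 × 30 = 203.538 mm
Pe = 0.67 × 63.7 = 42.679 mm
D − Pe = 203.538 − 42.679 = 160.859 mm
Gross irrigation = 160.859 / 0.64 = 251.342 mm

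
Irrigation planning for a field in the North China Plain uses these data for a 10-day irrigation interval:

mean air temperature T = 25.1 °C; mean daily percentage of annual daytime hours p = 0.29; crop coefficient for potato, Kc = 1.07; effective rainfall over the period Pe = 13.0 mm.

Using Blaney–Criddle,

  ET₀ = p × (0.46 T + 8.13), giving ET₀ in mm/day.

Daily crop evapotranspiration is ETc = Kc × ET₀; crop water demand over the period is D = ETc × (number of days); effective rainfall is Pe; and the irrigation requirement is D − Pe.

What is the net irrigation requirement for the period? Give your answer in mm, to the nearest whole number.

48 mm

ET₀ = 0.29 × (0.46 × 25.1 + 8.13) = 0.29 × 19.676 = 5.7060 mm/d
ETc = Kc × ET₀ = 1.07 × 5.7060 = 6.1054 mm/d
Crop demand D = ETc × 10 d = 6.1054 × 10 = 61.054 mm
D − Pe = 61.054 − 13.0 = 48.054 mm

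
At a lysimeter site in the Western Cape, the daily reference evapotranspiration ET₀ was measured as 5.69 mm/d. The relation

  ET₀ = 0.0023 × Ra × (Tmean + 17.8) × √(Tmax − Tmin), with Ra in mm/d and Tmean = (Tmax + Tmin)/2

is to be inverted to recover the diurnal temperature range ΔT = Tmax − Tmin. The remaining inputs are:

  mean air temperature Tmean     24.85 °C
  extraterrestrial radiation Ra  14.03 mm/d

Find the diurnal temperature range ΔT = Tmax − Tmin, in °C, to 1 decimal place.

17.1 °C

√ΔT = ET₀ / [0.0023 × Ra × (Tmean+17.8)] = 5.69 / (0.0023 × 14.03 × 42.65) = 4.1344
ΔT = 4.1344² = 17.093 °C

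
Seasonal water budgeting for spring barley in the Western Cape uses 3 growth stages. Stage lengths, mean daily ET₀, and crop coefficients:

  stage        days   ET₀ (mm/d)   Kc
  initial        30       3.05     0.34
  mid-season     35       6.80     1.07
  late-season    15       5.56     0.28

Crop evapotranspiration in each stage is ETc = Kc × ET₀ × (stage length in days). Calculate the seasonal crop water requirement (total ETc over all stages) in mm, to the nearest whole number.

309 mm

initial: 0.34 × 3.05 × 30 = 31.11 mm
mid-season: 1.07 × 6.80 × 35 = 254.66 mm
late-season: 0.28 × 5.56 × 15 = 23.35 mm
Seasonal total = 309.12 mm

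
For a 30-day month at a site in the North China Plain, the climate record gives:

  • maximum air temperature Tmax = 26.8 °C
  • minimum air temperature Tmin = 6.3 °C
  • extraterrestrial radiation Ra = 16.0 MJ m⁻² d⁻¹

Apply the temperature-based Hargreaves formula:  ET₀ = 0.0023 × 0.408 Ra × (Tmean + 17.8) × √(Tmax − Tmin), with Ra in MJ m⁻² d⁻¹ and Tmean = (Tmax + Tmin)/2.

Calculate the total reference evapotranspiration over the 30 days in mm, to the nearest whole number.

Tmean = (26.8 + 6.3)/2 = 16.55 °C
0.408 Ra = 0.408 × 16.0 = 6.5280 mm/d equivalent
ET₀ = 0.0023 × 6.5280 × (16.55 + 17.8) × √20.5 = 0.0023 × 6.5280 × 34.35 × 4.5277 = 2.3351 mm/d
Over 30 days: 2.3351 × 30 = 70.053 mm

70 mm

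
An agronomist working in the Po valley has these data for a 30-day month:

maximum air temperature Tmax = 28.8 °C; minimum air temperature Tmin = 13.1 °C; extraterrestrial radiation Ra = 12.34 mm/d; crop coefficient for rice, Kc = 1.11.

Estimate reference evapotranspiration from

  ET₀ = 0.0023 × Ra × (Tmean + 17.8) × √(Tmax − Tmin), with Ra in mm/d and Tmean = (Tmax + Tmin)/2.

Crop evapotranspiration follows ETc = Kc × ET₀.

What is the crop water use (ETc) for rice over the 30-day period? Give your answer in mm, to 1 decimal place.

145.1 mm

Tmean = (28.8 + 13.1)/2 = 20.95 °C
ET₀ = 0.0023 × 12.34 × (20.95 + 17.8) × √15.7 = 0.0023 × 12.34 × 38.75 × 3.9623 = 4.3577 mm/d
ETc = Kc × ET₀ = 1.11 × 4.3577 = 4.8370 mm/d
Over 30 days: 4.8370 × 30 = 145.110 mm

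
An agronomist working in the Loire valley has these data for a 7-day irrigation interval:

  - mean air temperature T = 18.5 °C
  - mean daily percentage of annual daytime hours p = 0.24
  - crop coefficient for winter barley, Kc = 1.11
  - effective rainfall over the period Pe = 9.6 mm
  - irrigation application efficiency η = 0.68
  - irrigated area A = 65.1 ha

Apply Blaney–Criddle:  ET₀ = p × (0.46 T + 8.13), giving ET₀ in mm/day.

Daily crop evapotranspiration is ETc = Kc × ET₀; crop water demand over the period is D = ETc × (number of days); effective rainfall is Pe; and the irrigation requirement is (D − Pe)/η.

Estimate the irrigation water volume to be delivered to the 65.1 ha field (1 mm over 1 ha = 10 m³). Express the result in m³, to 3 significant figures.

ET₀ = 0.24 × (0.46 × 18.5 + 8.13) = 0.24 × 16.640 = 3.9936 mm/d
ETc = Kc × ET₀ = 1.11 × 3.9936 = 4.4329 mm/d
Crop demand D = ETc × 7 d = 4.4329 × 7 = 31.030 mm
D − Pe = 31.030 − 9.6 = 21.430 mm
Gross irrigation = 21.430 / 0.68 = 31.515 mm
Volume = 31.515 mm × 65.1 ha × 10 = 20516.3 m³

20500 m³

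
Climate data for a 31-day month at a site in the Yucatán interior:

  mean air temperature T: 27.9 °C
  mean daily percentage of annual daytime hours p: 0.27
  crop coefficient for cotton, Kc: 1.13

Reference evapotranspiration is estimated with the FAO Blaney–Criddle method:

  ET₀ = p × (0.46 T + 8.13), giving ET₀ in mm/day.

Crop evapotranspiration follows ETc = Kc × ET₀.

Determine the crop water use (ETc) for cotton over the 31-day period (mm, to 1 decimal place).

198.3 mm

ET₀ = 0.27 × (0.46 × 27.9 + 8.13) = 0.27 × 20.964 = 5.6603 mm/d
ETc = Kc × ET₀ = 1.13 × 5.6603 = 6.3961 mm/d
Over 31 days: 6.3961 × 31 = 198.279 mm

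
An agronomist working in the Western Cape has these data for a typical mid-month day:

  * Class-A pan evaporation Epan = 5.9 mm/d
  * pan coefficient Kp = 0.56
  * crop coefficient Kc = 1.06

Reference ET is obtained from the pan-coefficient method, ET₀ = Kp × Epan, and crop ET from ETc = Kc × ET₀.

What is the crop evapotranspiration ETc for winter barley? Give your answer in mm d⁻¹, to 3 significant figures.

3.50 mm d⁻¹

ET₀ = 0.56 × 5.9 = 3.3040 mm/d
ETc = Kc × ET₀ = 1.06 × 3.3040 = 3.5022 mm/d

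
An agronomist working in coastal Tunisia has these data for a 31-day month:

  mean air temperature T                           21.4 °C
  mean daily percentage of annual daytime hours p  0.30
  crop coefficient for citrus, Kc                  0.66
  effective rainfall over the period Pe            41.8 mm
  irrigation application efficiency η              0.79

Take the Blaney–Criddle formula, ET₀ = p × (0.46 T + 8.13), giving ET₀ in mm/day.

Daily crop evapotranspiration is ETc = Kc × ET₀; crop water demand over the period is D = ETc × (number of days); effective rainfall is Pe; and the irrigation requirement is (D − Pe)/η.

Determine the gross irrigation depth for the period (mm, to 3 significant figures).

86.7 mm

ET₀ = 0.30 × (0.46 × 21.4 + 8.13) = 0.30 × 17.974 = 5.3922 mm/d
ETc = Kc × ET₀ = 0.66 × 5.3922 = 3.5589 mm/d
Crop demand D = ETc × 31 d = 3.5589 × 31 = 110.326 mm
D − Pe = 110.326 − 41.8 = 68.526 mm
Gross irrigation = 68.526 / 0.79 = 86.742 mm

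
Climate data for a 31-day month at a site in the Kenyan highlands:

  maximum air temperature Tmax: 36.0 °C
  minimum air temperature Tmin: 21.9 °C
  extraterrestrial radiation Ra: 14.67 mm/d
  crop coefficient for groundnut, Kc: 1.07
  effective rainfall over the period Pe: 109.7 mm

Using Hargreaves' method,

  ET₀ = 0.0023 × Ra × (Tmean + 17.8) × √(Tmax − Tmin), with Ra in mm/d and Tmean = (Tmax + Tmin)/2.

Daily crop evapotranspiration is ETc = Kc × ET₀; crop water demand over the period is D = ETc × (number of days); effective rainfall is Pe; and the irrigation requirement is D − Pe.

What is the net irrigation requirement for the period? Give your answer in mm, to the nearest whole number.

87 mm

Tmean = (36.0 + 21.9)/2 = 28.95 °C
ET₀ = 0.0023 × 14.67 × (28.95 + 17.8) × √14.1 = 0.0023 × 14.67 × 46.75 × 3.7550 = 5.9231 mm/d
ETc = Kc × ET₀ = 1.07 × 5.9231 = 6.3377 mm/d
Crop demand D = ETc × 31 d = 6.3377 × 31 = 196.469 mm
D − Pe = 196.469 − 109.7 = 86.769 mm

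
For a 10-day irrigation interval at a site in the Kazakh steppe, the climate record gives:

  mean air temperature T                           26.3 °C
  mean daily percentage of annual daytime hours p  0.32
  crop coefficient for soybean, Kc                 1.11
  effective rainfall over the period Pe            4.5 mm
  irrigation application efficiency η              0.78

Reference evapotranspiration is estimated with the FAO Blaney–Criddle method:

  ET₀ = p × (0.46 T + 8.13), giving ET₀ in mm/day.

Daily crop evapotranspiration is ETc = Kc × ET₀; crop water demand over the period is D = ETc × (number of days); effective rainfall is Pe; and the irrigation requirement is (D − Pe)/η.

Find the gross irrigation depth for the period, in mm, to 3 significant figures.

ET₀ = 0.32 × (0.46 × 26.3 + 8.13) = 0.32 × 20.228 = 6.4730 mm/d
ETc = Kc × ET₀ = 1.11 × 6.4730 = 7.1850 mm/d
Crop demand D = ETc × 10 d = 7.1850 × 10 = 71.850 mm
D − Pe = 71.850 − 4.5 = 67.350 mm
Gross irrigation = 67.350 / 0.78 = 86.346 mm

86.3 mm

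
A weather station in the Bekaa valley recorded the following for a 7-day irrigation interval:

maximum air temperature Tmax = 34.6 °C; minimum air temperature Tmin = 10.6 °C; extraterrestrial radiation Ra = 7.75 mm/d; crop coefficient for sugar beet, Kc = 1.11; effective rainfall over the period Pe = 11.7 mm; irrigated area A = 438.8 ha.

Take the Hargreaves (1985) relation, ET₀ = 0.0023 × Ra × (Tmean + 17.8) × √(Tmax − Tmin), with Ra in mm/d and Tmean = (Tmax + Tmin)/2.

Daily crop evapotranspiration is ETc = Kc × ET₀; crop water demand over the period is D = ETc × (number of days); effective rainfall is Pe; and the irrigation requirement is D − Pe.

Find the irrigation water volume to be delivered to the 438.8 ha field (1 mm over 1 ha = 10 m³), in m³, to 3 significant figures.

68900 m³

Tmean = (34.6 + 10.6)/2 = 22.60 °C
ET₀ = 0.0023 × 7.75 × (22.60 + 17.8) × √24.0 = 0.0023 × 7.75 × 40.40 × 4.8990 = 3.5279 mm/d
ETc = Kc × ET₀ = 1.11 × 3.5279 = 3.9160 mm/d
Crop demand D = ETc × 7 d = 3.9160 × 7 = 27.412 mm
D − Pe = 27.412 − 11.7 = 15.712 mm
Volume = 15.712 mm × 438.8 ha × 10 = 68944.3 m³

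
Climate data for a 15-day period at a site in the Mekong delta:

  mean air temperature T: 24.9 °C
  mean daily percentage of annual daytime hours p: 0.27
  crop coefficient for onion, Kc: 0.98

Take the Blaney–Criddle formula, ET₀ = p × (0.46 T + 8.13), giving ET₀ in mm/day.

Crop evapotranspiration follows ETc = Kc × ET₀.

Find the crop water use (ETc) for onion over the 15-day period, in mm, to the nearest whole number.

ET₀ = 0.27 × (0.46 × 24.9 + 8.13) = 0.27 × 19.584 = 5.2877 mm/d
ETc = Kc × ET₀ = 0.98 × 5.2877 = 5.1819 mm/d
Over 15 days: 5.1819 × 15 = 77.729 mm

78 mm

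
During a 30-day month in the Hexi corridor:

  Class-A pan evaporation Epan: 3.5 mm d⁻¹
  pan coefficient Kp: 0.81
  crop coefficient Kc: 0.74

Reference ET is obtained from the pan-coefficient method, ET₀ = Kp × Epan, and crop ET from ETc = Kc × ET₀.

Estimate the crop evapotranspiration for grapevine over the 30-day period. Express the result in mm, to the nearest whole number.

63 mm

ET₀ = 0.81 × 3.5 = 2.8350 mm/d
ETc = Kc × ET₀ = 0.74 × 2.8350 = 2.0979 mm/d
Over 30 days: 2.0979 × 30 = 62.937 mm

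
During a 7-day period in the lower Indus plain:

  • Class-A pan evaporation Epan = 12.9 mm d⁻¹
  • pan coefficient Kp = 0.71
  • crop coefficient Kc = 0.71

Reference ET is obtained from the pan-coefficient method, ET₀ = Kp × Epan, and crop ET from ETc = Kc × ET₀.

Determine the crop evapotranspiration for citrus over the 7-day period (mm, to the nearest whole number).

ET₀ = 0.71 × 12.9 = 9.1590 mm/d
ETc = Kc × ET₀ = 0.71 × 9.1590 = 6.5029 mm/d
Over 7 days: 6.5029 × 7 = 45.520 mm

46 mm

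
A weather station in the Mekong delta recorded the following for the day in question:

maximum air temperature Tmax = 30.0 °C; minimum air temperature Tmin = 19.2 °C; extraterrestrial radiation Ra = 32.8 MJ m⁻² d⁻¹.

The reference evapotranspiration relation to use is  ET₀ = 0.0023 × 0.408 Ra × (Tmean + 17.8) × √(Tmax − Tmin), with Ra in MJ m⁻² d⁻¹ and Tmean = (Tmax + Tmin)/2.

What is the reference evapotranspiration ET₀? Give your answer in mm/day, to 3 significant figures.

Tmean = (30.0 + 19.2)/2 = 24.60 °C
0.408 Ra = 0.408 × 32.8 = 13.3824 mm/d equivalent
ET₀ = 0.0023 × 13.3824 × (24.60 + 17.8) × √10.8 = 0.0023 × 13.3824 × 42.40 × 3.2863 = 4.2888 mm/d

4.29 mm/day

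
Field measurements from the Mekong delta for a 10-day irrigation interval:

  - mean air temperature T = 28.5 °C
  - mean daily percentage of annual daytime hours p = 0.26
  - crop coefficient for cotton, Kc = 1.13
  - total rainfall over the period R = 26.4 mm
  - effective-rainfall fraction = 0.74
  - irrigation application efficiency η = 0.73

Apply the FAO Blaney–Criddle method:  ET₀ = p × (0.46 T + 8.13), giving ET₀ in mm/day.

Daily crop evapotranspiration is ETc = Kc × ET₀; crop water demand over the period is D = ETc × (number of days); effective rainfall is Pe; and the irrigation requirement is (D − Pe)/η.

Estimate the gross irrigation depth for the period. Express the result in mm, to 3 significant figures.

58.7 mm

ET₀ = 0.26 × (0.46 × 28.5 + 8.13) = 0.26 × 21.240 = 5.5224 mm/d
ETc = Kc × ET₀ = 1.13 × 5.5224 = 6.2403 mm/d
Crop demand D = ETc × 10 d = 6.2403 × 10 = 62.403 mm
Pe = 0.74 × 26.4 = 19.536 mm
D − Pe = 62.403 − 19.536 = 42.867 mm
Gross irrigation = 42.867 / 0.73 = 58.722 mm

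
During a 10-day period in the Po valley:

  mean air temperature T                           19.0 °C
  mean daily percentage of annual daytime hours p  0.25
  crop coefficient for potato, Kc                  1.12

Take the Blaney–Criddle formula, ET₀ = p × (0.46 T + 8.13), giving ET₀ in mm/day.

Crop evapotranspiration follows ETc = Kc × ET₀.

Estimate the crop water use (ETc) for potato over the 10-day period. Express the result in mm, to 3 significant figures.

ET₀ = 0.25 × (0.46 × 19.0 + 8.13) = 0.25 × 16.870 = 4.2175 mm/d
ETc = Kc × ET₀ = 1.12 × 4.2175 = 4.7236 mm/d
Over 10 days: 4.7236 × 10 = 47.236 mm

47.2 mm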